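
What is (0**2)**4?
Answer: 0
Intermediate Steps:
(0**2)**4 = 0**4 = 0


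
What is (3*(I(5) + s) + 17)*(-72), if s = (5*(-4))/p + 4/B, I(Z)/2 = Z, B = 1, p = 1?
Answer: 72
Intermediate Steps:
I(Z) = 2*Z
s = -16 (s = (5*(-4))/1 + 4/1 = -20*1 + 4*1 = -20 + 4 = -16)
(3*(I(5) + s) + 17)*(-72) = (3*(2*5 - 16) + 17)*(-72) = (3*(10 - 16) + 17)*(-72) = (3*(-6) + 17)*(-72) = (-18 + 17)*(-72) = -1*(-72) = 72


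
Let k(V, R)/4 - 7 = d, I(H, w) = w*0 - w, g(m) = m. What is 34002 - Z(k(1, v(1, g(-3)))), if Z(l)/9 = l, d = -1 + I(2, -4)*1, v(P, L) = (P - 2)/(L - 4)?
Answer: 33642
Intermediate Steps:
I(H, w) = -w (I(H, w) = 0 - w = -w)
v(P, L) = (-2 + P)/(-4 + L)
d = 3 (d = -1 - 1*(-4)*1 = -1 + 4*1 = -1 + 4 = 3)
k(V, R) = 40 (k(V, R) = 28 + 4*3 = 28 + 12 = 40)
Z(l) = 9*l
34002 - Z(k(1, v(1, g(-3)))) = 34002 - 9*40 = 34002 - 1*360 = 34002 - 360 = 33642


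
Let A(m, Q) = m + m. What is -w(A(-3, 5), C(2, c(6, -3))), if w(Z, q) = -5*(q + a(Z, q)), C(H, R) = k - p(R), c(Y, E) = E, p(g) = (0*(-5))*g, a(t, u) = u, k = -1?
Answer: -10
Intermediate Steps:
p(g) = 0 (p(g) = 0*g = 0)
A(m, Q) = 2*m
C(H, R) = -1 (C(H, R) = -1 - 1*0 = -1 + 0 = -1)
w(Z, q) = -10*q (w(Z, q) = -5*(q + q) = -10*q)
-w(A(-3, 5), C(2, c(6, -3))) = -(-10)*(-1) = -1*10 = -10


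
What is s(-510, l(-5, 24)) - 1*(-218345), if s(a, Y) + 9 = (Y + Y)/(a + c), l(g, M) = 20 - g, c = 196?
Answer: 34278727/157 ≈ 2.1834e+5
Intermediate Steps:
s(a, Y) = -9 + 2*Y/(196 + a) (s(a, Y) = -9 + (Y + Y)/(a + 196) = -9 + (2*Y)/(196 + a) = -9 + 2*Y/(196 + a))
s(-510, l(-5, 24)) - 1*(-218345) = (-1764 - 9*(-510) + 2*(20 - 1*(-5)))/(196 - 510) - 1*(-218345) = (-1764 + 4590 + 2*(20 + 5))/(-314) + 218345 = -(-1764 + 4590 + 2*25)/314 + 218345 = -(-1764 + 4590 + 50)/314 + 218345 = -1/314*2876 + 218345 = -1438/157 + 218345 = 34278727/157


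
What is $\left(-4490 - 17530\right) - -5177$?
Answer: $-16843$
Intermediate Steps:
$\left(-4490 - 17530\right) - -5177 = \left(-4490 - 17530\right) + 5177 = -22020 + 5177 = -16843$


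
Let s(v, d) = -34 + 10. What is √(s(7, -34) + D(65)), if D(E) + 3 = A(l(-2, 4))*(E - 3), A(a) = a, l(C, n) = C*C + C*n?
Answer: 5*I*√11 ≈ 16.583*I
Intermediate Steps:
l(C, n) = C² + C*n
s(v, d) = -24
D(E) = 9 - 4*E (D(E) = -3 + (-2*(-2 + 4))*(E - 3) = -3 + (-2*2)*(-3 + E) = -3 - 4*(-3 + E) = -3 + (12 - 4*E) = 9 - 4*E)
√(s(7, -34) + D(65)) = √(-24 + (9 - 4*65)) = √(-24 + (9 - 260)) = √(-24 - 251) = √(-275) = 5*I*√11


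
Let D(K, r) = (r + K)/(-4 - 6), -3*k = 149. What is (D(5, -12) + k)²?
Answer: 2157961/900 ≈ 2397.7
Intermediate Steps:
k = -149/3 (k = -⅓*149 = -149/3 ≈ -49.667)
D(K, r) = -K/10 - r/10 (D(K, r) = (K + r)/(-10) = (K + r)*(-⅒) = -K/10 - r/10)
(D(5, -12) + k)² = ((-⅒*5 - ⅒*(-12)) - 149/3)² = ((-½ + 6/5) - 149/3)² = (7/10 - 149/3)² = (-1469/30)² = 2157961/900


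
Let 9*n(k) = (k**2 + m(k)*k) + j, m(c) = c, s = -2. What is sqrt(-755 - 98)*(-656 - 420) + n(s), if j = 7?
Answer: 5/3 - 1076*I*sqrt(853) ≈ 1.6667 - 31426.0*I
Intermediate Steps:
n(k) = 7/9 + 2*k**2/9 (n(k) = ((k**2 + k*k) + 7)/9 = ((k**2 + k**2) + 7)/9 = (2*k**2 + 7)/9 = (7 + 2*k**2)/9 = 7/9 + 2*k**2/9)
sqrt(-755 - 98)*(-656 - 420) + n(s) = sqrt(-755 - 98)*(-656 - 420) + (7/9 + (2/9)*(-2)**2) = sqrt(-853)*(-1076) + (7/9 + (2/9)*4) = (I*sqrt(853))*(-1076) + (7/9 + 8/9) = -1076*I*sqrt(853) + 5/3 = 5/3 - 1076*I*sqrt(853)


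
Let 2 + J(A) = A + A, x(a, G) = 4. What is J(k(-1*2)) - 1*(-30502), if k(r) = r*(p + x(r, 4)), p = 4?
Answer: 30468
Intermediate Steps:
k(r) = 8*r (k(r) = r*(4 + 4) = r*8 = 8*r)
J(A) = -2 + 2*A (J(A) = -2 + (A + A) = -2 + 2*A)
J(k(-1*2)) - 1*(-30502) = (-2 + 2*(8*(-1*2))) - 1*(-30502) = (-2 + 2*(8*(-2))) + 30502 = (-2 + 2*(-16)) + 30502 = (-2 - 32) + 30502 = -34 + 30502 = 30468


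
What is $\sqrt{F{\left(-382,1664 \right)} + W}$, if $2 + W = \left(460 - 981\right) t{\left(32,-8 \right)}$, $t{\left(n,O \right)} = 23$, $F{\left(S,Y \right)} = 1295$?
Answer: $i \sqrt{10690} \approx 103.39 i$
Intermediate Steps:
$W = -11985$ ($W = -2 + \left(460 - 981\right) 23 = -2 - 11983 = -11985$)
$\sqrt{F{\left(-382,1664 \right)} + W} = \sqrt{1295 - 11985} = \sqrt{-10690} = i \sqrt{10690}$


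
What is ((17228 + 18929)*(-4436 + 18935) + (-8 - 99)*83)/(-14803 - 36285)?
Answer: -262115731/25544 ≈ -10261.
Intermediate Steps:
((17228 + 18929)*(-4436 + 18935) + (-8 - 99)*83)/(-14803 - 36285) = (36157*14499 - 107*83)/(-51088) = (524240343 - 8881)*(-1/51088) = 524231462*(-1/51088) = -262115731/25544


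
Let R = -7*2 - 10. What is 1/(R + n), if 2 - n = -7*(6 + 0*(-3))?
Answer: 1/20 ≈ 0.050000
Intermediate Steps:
n = 44 (n = 2 - (-7)*(6 + 0*(-3)) = 2 - (-7)*(6 + 0) = 2 - (-7)*6 = 2 - 1*(-42) = 2 + 42 = 44)
R = -24 (R = -14 - 10 = -24)
1/(R + n) = 1/(-24 + 44) = 1/20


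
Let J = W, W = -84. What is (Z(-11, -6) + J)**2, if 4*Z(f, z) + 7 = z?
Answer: 121801/16 ≈ 7612.6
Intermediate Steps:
J = -84
Z(f, z) = -7/4 + z/4
(Z(-11, -6) + J)**2 = ((-7/4 + (1/4)*(-6)) - 84)**2 = ((-7/4 - 3/2) - 84)**2 = (-13/4 - 84)**2 = (-349/4)**2 = 121801/16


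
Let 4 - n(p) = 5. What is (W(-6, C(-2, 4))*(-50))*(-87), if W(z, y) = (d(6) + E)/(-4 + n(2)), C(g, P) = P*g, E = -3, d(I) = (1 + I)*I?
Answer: -33930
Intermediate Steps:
d(I) = I*(1 + I)
n(p) = -1 (n(p) = 4 - 1*5 = 4 - 5 = -1)
W(z, y) = -39/5 (W(z, y) = (6*(1 + 6) - 3)/(-4 - 1) = (6*7 - 3)/(-5) = (42 - 3)*(-⅕) = 39*(-⅕) = -39/5)
(W(-6, C(-2, 4))*(-50))*(-87) = -39/5*(-50)*(-87) = 390*(-87) = -33930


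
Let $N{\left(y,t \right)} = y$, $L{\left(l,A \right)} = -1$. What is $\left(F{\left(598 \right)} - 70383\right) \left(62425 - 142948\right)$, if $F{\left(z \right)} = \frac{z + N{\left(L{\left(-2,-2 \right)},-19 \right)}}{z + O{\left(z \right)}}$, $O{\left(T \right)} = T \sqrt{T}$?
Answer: $\frac{147353711535}{26} - \frac{3501 \sqrt{598}}{26} \approx 5.6674 \cdot 10^{9}$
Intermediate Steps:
$O{\left(T \right)} = T^{\frac{3}{2}}$
$F{\left(z \right)} = \frac{-1 + z}{z + z^{\frac{3}{2}}}$ ($F{\left(z \right)} = \frac{z - 1}{z + z^{\frac{3}{2}}} = \frac{-1 + z}{z + z^{\frac{3}{2}}}$)
$\left(F{\left(598 \right)} - 70383\right) \left(62425 - 142948\right) = \left(\frac{-1 + 598}{598 + 598^{\frac{3}{2}}} - 70383\right) \left(62425 - 142948\right) = \left(\frac{1}{598 + 598 \sqrt{598}} \cdot 597 - 70383\right) \left(-80523\right) = \left(\frac{597}{598 + 598 \sqrt{598}} - 70383\right) \left(-80523\right) = \left(-70383 + \frac{597}{598 + 598 \sqrt{598}}\right) \left(-80523\right) = 5667450309 - \frac{48072231}{598 + 598 \sqrt{598}}$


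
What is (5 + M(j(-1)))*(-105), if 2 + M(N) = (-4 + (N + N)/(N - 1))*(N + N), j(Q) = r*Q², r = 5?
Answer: 1260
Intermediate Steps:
j(Q) = 5*Q²
M(N) = -2 + 2*N*(-4 + 2*N/(-1 + N)) (M(N) = -2 + (-4 + (N + N)/(N - 1))*(N + N) = -2 + (-4 + (2*N)/(-1 + N))*(2*N) = -2 + (-4 + 2*N/(-1 + N))*(2*N) = -2 + 2*N*(-4 + 2*N/(-1 + N)))
(5 + M(j(-1)))*(-105) = (5 + 2*(1 - 2*(5*(-1)²)² + 3*(5*(-1)²))/(-1 + 5*(-1)²))*(-105) = (5 + 2*(1 - 2*(5*1)² + 3*(5*1))/(-1 + 5*1))*(-105) = (5 + 2*(1 - 2*5² + 3*5)/(-1 + 5))*(-105) = (5 + 2*(1 - 2*25 + 15)/4)*(-105) = (5 + 2*(¼)*(1 - 50 + 15))*(-105) = (5 + 2*(¼)*(-34))*(-105) = (5 - 17)*(-105) = -12*(-105) = 1260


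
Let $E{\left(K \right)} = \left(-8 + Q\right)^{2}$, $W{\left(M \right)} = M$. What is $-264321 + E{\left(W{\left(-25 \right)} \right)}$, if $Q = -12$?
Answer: $-263921$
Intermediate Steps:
$E{\left(K \right)} = 400$ ($E{\left(K \right)} = \left(-8 - 12\right)^{2} = \left(-20\right)^{2} = 400$)
$-264321 + E{\left(W{\left(-25 \right)} \right)} = -264321 + 400 = -263921$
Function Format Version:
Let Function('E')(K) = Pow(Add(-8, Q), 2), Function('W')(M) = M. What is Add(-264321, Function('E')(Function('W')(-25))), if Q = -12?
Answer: -263921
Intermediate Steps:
Function('E')(K) = 400 (Function('E')(K) = Pow(Add(-8, -12), 2) = Pow(-20, 2) = 400)
Add(-264321, Function('E')(Function('W')(-25))) = Add(-264321, 400) = -263921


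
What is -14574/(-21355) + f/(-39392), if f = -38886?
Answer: 702254769/420608080 ≈ 1.6696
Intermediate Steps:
-14574/(-21355) + f/(-39392) = -14574/(-21355) - 38886/(-39392) = -14574*(-1/21355) - 38886*(-1/39392) = 14574/21355 + 19443/19696 = 702254769/420608080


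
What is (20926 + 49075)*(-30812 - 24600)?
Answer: -3878895412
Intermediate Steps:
(20926 + 49075)*(-30812 - 24600) = 70001*(-55412) = -3878895412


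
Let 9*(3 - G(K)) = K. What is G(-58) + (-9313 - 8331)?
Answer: -158711/9 ≈ -17635.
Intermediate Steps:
G(K) = 3 - K/9
G(-58) + (-9313 - 8331) = (3 - ⅑*(-58)) + (-9313 - 8331) = (3 + 58/9) - 17644 = 85/9 - 17644 = -158711/9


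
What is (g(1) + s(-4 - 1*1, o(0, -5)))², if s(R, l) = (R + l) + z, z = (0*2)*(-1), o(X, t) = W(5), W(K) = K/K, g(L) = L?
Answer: 9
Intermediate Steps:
W(K) = 1
o(X, t) = 1
z = 0 (z = 0*(-1) = 0)
s(R, l) = R + l (s(R, l) = (R + l) + 0 = R + l)
(g(1) + s(-4 - 1*1, o(0, -5)))² = (1 + ((-4 - 1*1) + 1))² = (1 + ((-4 - 1) + 1))² = (1 + (-5 + 1))² = (1 - 4)² = (-3)² = 9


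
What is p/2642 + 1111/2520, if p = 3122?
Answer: 5401351/3328920 ≈ 1.6226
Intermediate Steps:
p/2642 + 1111/2520 = 3122/2642 + 1111/2520 = 3122*(1/2642) + 1111*(1/2520) = 1561/1321 + 1111/2520 = 5401351/3328920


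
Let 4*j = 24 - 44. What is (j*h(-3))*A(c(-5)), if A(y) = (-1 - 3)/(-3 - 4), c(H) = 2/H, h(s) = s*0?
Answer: 0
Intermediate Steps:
h(s) = 0
A(y) = 4/7 (A(y) = -4/(-7) = -4*(-⅐) = 4/7)
j = -5 (j = (24 - 44)/4 = (¼)*(-20) = -5)
(j*h(-3))*A(c(-5)) = -5*0*(4/7) = 0*(4/7) = 0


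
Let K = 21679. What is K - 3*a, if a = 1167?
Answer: 18178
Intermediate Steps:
K - 3*a = 21679 - 3*1167 = 21679 - 3501 = 18178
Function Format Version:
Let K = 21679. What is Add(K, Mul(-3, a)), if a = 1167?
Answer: 18178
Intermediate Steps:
Add(K, Mul(-3, a)) = Add(21679, Mul(-3, 1167)) = Add(21679, -3501) = 18178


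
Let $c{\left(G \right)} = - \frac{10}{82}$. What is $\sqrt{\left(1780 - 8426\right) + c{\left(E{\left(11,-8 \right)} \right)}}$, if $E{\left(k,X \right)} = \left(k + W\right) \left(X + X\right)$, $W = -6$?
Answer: $\frac{i \sqrt{11172131}}{41} \approx 81.524 i$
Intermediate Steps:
$E{\left(k,X \right)} = 2 X \left(-6 + k\right)$ ($E{\left(k,X \right)} = \left(k - 6\right) \left(X + X\right) = \left(-6 + k\right) 2 X = 2 X \left(-6 + k\right)$)
$c{\left(G \right)} = - \frac{5}{41}$ ($c{\left(G \right)} = \left(-10\right) \frac{1}{82} = - \frac{5}{41}$)
$\sqrt{\left(1780 - 8426\right) + c{\left(E{\left(11,-8 \right)} \right)}} = \sqrt{\left(1780 - 8426\right) - \frac{5}{41}} = \sqrt{-6646 - \frac{5}{41}} = \sqrt{- \frac{272491}{41}} = \frac{i \sqrt{11172131}}{41}$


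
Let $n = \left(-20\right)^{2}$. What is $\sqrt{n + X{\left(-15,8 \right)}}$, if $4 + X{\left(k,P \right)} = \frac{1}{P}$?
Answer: $\frac{\sqrt{6338}}{4} \approx 19.903$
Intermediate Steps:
$X{\left(k,P \right)} = -4 + \frac{1}{P}$
$n = 400$
$\sqrt{n + X{\left(-15,8 \right)}} = \sqrt{400 - \left(4 - \frac{1}{8}\right)} = \sqrt{400 + \left(-4 + \frac{1}{8}\right)} = \sqrt{400 - \frac{31}{8}} = \sqrt{\frac{3169}{8}} = \frac{\sqrt{6338}}{4}$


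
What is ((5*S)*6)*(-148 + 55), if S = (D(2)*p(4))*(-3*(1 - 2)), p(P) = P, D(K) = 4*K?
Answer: -267840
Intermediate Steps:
S = 96 (S = ((4*2)*4)*(-3*(1 - 2)) = (8*4)*(-3*(-1)) = 32*3 = 96)
((5*S)*6)*(-148 + 55) = ((5*96)*6)*(-148 + 55) = (480*6)*(-93) = 2880*(-93) = -267840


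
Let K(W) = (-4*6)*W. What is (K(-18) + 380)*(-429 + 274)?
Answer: -125860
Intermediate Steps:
K(W) = -24*W
(K(-18) + 380)*(-429 + 274) = (-24*(-18) + 380)*(-429 + 274) = (432 + 380)*(-155) = 812*(-155) = -125860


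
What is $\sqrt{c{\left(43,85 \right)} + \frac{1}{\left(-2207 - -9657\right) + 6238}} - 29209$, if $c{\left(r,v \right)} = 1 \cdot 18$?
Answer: $-29209 + \frac{\sqrt{843129470}}{6844} \approx -29205.0$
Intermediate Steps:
$c{\left(r,v \right)} = 18$
$\sqrt{c{\left(43,85 \right)} + \frac{1}{\left(-2207 - -9657\right) + 6238}} - 29209 = \sqrt{18 + \frac{1}{\left(-2207 - -9657\right) + 6238}} - 29209 = \sqrt{18 + \frac{1}{\left(-2207 + 9657\right) + 6238}} - 29209 = \sqrt{18 + \frac{1}{7450 + 6238}} - 29209 = \sqrt{18 + \frac{1}{13688}} - 29209 = \sqrt{\frac{246385}{13688}} - 29209 = \frac{\sqrt{843129470}}{6844} - 29209 = -29209 + \frac{\sqrt{843129470}}{6844}$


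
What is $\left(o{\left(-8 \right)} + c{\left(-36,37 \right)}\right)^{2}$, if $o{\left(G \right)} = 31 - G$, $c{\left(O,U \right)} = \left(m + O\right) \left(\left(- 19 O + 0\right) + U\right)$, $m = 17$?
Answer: $186595600$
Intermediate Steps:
$c{\left(O,U \right)} = \left(17 + O\right) \left(U - 19 O\right)$ ($c{\left(O,U \right)} = \left(17 + O\right) \left(\left(- 19 O + 0\right) + U\right) = \left(17 + O\right) \left(- 19 O + U\right) = \left(17 + O\right) \left(U - 19 O\right)$)
$\left(o{\left(-8 \right)} + c{\left(-36,37 \right)}\right)^{2} = \left(\left(31 - -8\right) - \left(-10925 + 24624\right)\right)^{2} = \left(\left(31 + 8\right) + \left(11628 - 24624 + 629 - 1332\right)\right)^{2} = \left(39 + \left(11628 - 24624 + 629 - 1332\right)\right)^{2} = \left(39 - 13699\right)^{2} = \left(-13660\right)^{2} = 186595600$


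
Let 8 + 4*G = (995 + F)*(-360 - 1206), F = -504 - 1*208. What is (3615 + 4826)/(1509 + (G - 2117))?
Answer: -16882/222809 ≈ -0.075769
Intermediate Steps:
F = -712 (F = -504 - 208 = -712)
G = -221593/2 (G = -2 + ((995 - 712)*(-360 - 1206))/4 = -2 + (283*(-1566))/4 = -2 + (¼)*(-443178) = -2 - 221589/2 = -221593/2 ≈ -1.1080e+5)
(3615 + 4826)/(1509 + (G - 2117)) = (3615 + 4826)/(1509 + (-221593/2 - 2117)) = 8441/(1509 - 225827/2) = 8441/(-222809/2) = 8441*(-2/222809) = -16882/222809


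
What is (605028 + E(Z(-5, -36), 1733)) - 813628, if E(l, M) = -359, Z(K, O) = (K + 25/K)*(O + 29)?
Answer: -208959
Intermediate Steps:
Z(K, O) = (29 + O)*(K + 25/K) (Z(K, O) = (K + 25/K)*(29 + O) = (29 + O)*(K + 25/K))
(605028 + E(Z(-5, -36), 1733)) - 813628 = (605028 - 359) - 813628 = 604669 - 813628 = -208959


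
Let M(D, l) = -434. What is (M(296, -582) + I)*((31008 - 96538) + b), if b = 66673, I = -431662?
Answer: -493885728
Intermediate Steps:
(M(296, -582) + I)*((31008 - 96538) + b) = (-434 - 431662)*((31008 - 96538) + 66673) = -432096*(-65530 + 66673) = -432096*1143 = -493885728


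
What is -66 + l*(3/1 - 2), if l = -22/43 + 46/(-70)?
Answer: -101089/1505 ≈ -67.169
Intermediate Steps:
l = -1759/1505 (l = -22*1/43 + 46*(-1/70) = -22/43 - 23/35 = -1759/1505 ≈ -1.1688)
-66 + l*(3/1 - 2) = -66 - 1759*(3/1 - 2)/1505 = -66 - 1759*(1*3 - 2)/1505 = -66 - 1759*(3 - 2)/1505 = -66 - 1759/1505*1 = -66 - 1759/1505 = -101089/1505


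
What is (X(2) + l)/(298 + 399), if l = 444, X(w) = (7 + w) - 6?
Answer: 447/697 ≈ 0.64132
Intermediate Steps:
X(w) = 1 + w
(X(2) + l)/(298 + 399) = ((1 + 2) + 444)/(298 + 399) = (3 + 444)/697 = 447*(1/697) = 447/697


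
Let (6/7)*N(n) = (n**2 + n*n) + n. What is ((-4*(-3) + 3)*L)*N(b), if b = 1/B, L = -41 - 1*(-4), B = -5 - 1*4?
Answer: 9065/162 ≈ 55.957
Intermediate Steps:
B = -9 (B = -5 - 4 = -9)
L = -37 (L = -41 + 4 = -37)
b = -1/9 (b = 1/(-9) = -1/9 ≈ -0.11111)
N(n) = 7*n**2/3 + 7*n/6 (N(n) = 7*((n**2 + n*n) + n)/6 = 7*((n**2 + n**2) + n)/6 = 7*(2*n**2 + n)/6 = 7*(n + 2*n**2)/6 = 7*n**2/3 + 7*n/6)
((-4*(-3) + 3)*L)*N(b) = ((-4*(-3) + 3)*(-37))*((7/6)*(-1/9)*(1 + 2*(-1/9))) = ((12 + 3)*(-37))*((7/6)*(-1/9)*(1 - 2/9)) = (15*(-37))*((7/6)*(-1/9)*(7/9)) = -555*(-49/486) = 9065/162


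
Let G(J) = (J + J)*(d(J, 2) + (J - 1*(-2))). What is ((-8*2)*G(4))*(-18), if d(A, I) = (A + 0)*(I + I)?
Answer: 50688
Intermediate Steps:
d(A, I) = 2*A*I (d(A, I) = A*(2*I) = 2*A*I)
G(J) = 2*J*(2 + 5*J) (G(J) = (J + J)*(2*J*2 + (J - 1*(-2))) = (2*J)*(4*J + (J + 2)) = (2*J)*(4*J + (2 + J)) = (2*J)*(2 + 5*J) = 2*J*(2 + 5*J))
((-8*2)*G(4))*(-18) = ((-8*2)*(2*4*(2 + 5*4)))*(-18) = -32*4*(2 + 20)*(-18) = -32*4*22*(-18) = -16*176*(-18) = -2816*(-18) = 50688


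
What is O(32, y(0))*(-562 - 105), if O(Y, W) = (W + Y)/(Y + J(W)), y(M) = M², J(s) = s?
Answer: -667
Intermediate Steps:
O(Y, W) = 1 (O(Y, W) = (W + Y)/(Y + W) = (W + Y)/(W + Y) = 1)
O(32, y(0))*(-562 - 105) = 1*(-562 - 105) = 1*(-667) = -667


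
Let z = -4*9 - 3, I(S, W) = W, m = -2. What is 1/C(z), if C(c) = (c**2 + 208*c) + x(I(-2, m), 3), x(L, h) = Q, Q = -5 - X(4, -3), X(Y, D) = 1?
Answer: -1/6597 ≈ -0.00015158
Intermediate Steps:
z = -39 (z = -36 - 3 = -39)
Q = -6 (Q = -5 - 1*1 = -5 - 1 = -6)
x(L, h) = -6
C(c) = -6 + c**2 + 208*c (C(c) = (c**2 + 208*c) - 6 = -6 + c**2 + 208*c)
1/C(z) = 1/(-6 + (-39)**2 + 208*(-39)) = 1/(-6 + 1521 - 8112) = 1/(-6597) = -1/6597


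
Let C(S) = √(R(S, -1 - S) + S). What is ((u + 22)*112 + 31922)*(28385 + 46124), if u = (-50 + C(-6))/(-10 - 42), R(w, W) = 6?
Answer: 33411176762/13 ≈ 2.5701e+9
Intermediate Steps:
C(S) = √(6 + S)
u = 25/26 (u = (-50 + √(6 - 6))/(-10 - 42) = (-50 + √0)/(-52) = (-50 + 0)*(-1/52) = -50*(-1/52) = 25/26 ≈ 0.96154)
((u + 22)*112 + 31922)*(28385 + 46124) = ((25/26 + 22)*112 + 31922)*(28385 + 46124) = ((597/26)*112 + 31922)*74509 = (33432/13 + 31922)*74509 = (448418/13)*74509 = 33411176762/13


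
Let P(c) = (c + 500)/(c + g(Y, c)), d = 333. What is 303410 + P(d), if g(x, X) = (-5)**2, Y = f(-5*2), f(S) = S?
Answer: 108621613/358 ≈ 3.0341e+5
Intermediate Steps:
Y = -10 (Y = -5*2 = -10)
g(x, X) = 25
P(c) = (500 + c)/(25 + c) (P(c) = (c + 500)/(c + 25) = (500 + c)/(25 + c))
303410 + P(d) = 303410 + (500 + 333)/(25 + 333) = 303410 + 833/358 = 108621613/358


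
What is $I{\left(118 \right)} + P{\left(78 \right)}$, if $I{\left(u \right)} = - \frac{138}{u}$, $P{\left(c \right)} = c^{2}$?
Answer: $\frac{358887}{59} \approx 6082.8$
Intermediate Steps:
$I{\left(118 \right)} + P{\left(78 \right)} = - \frac{138}{118} + 78^{2} = \left(-138\right) \frac{1}{118} + 6084 = - \frac{69}{59} + 6084 = \frac{358887}{59}$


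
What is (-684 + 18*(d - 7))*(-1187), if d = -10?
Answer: 1175130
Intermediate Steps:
(-684 + 18*(d - 7))*(-1187) = (-684 + 18*(-10 - 7))*(-1187) = (-684 + 18*(-17))*(-1187) = (-684 - 306)*(-1187) = -990*(-1187) = 1175130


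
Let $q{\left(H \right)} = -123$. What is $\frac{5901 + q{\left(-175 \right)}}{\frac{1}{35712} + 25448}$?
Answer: $\frac{206343936}{908798977} \approx 0.22705$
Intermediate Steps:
$\frac{5901 + q{\left(-175 \right)}}{\frac{1}{35712} + 25448} = \frac{5901 - 123}{\frac{1}{35712} + 25448} = \frac{5778}{\frac{1}{35712} + 25448} = \frac{5778}{\frac{908798977}{35712}} = 5778 \cdot \frac{35712}{908798977} = \frac{206343936}{908798977}$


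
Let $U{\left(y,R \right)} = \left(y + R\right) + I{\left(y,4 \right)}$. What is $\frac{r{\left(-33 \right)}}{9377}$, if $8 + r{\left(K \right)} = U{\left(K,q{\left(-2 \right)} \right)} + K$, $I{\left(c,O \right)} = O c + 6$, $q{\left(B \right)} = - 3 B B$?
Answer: $- \frac{212}{9377} \approx -0.022609$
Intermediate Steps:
$q{\left(B \right)} = - 3 B^{2}$
$I{\left(c,O \right)} = 6 + O c$
$U{\left(y,R \right)} = 6 + R + 5 y$ ($U{\left(y,R \right)} = \left(y + R\right) + \left(6 + 4 y\right) = \left(R + y\right) + \left(6 + 4 y\right) = 6 + R + 5 y$)
$r{\left(K \right)} = -14 + 6 K$ ($r{\left(K \right)} = -8 + \left(\left(6 - 3 \left(-2\right)^{2} + 5 K\right) + K\right) = -8 + \left(\left(6 - 12 + 5 K\right) + K\right) = -8 + \left(\left(-6 + 5 K\right) + K\right) = -8 + \left(-6 + 6 K\right) = -14 + 6 K$)
$\frac{r{\left(-33 \right)}}{9377} = \frac{-14 + 6 \left(-33\right)}{9377} = \left(-14 - 198\right) \frac{1}{9377} = \left(-212\right) \frac{1}{9377} = - \frac{212}{9377}$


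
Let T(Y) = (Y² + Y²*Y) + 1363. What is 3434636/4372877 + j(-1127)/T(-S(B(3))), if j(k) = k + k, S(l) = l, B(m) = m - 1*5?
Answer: -5133840258/6012705875 ≈ -0.85383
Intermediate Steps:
B(m) = -5 + m (B(m) = m - 5 = -5 + m)
T(Y) = 1363 + Y² + Y³ (T(Y) = (Y² + Y³) + 1363 = 1363 + Y² + Y³)
j(k) = 2*k
3434636/4372877 + j(-1127)/T(-S(B(3))) = 3434636/4372877 + (2*(-1127))/(1363 + (-(-5 + 3))² + (-(-5 + 3))³) = 3434636*(1/4372877) - 2254/(1363 + (-1*(-2))² + (-1*(-2))³) = 3434636/4372877 - 2254/(1363 + 2² + 2³) = 3434636/4372877 - 2254/(1363 + 4 + 8) = 3434636/4372877 - 2254/1375 = -5133840258/6012705875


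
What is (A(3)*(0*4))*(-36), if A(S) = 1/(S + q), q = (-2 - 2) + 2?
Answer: 0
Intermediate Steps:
q = -2 (q = -4 + 2 = -2)
A(S) = 1/(-2 + S) (A(S) = 1/(S - 2) = 1/(-2 + S))
(A(3)*(0*4))*(-36) = ((0*4)/(-2 + 3))*(-36) = (0/1)*(-36) = (1*0)*(-36) = 0*(-36) = 0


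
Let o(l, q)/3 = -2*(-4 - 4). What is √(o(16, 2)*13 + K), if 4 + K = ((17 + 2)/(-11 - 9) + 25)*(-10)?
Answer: √1518/2 ≈ 19.481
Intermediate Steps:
o(l, q) = 48 (o(l, q) = 3*(-2*(-4 - 4)) = 3*(-2*(-8)) = 3*16 = 48)
K = -489/2 (K = -4 + ((17 + 2)/(-11 - 9) + 25)*(-10) = -4 + (19/(-20) + 25)*(-10) = -4 + (19*(-1/20) + 25)*(-10) = -4 + (-19/20 + 25)*(-10) = -4 + (481/20)*(-10) = -4 - 481/2 = -489/2 ≈ -244.50)
√(o(16, 2)*13 + K) = √(48*13 - 489/2) = √(624 - 489/2) = √(759/2) = √1518/2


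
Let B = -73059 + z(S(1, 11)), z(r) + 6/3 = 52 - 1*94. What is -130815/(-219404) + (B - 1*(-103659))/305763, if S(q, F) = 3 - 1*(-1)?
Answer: 46702495469/67085625252 ≈ 0.69616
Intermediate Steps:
S(q, F) = 4 (S(q, F) = 3 + 1 = 4)
z(r) = -44 (z(r) = -2 + (52 - 1*94) = -2 + (52 - 94) = -2 - 42 = -44)
B = -73103 (B = -73059 - 44 = -73103)
-130815/(-219404) + (B - 1*(-103659))/305763 = -130815/(-219404) + (-73103 - 1*(-103659))/305763 = -130815*(-1/219404) + (-73103 + 103659)*(1/305763) = 130815/219404 + 30556*(1/305763) = 130815/219404 + 30556/305763 = 46702495469/67085625252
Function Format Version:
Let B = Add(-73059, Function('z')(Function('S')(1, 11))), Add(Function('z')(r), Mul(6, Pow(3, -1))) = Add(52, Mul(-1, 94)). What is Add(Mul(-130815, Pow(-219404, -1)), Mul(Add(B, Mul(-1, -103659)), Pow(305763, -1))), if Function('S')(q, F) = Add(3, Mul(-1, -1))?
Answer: Rational(46702495469, 67085625252) ≈ 0.69616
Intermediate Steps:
Function('S')(q, F) = 4 (Function('S')(q, F) = Add(3, 1) = 4)
Function('z')(r) = -44 (Function('z')(r) = Add(-2, Add(52, Mul(-1, 94))) = Add(-2, Add(52, -94)) = Add(-2, -42) = -44)
B = -73103 (B = Add(-73059, -44) = -73103)
Add(Mul(-130815, Pow(-219404, -1)), Mul(Add(B, Mul(-1, -103659)), Pow(305763, -1))) = Add(Mul(-130815, Pow(-219404, -1)), Mul(Add(-73103, Mul(-1, -103659)), Pow(305763, -1))) = Add(Mul(-130815, Rational(-1, 219404)), Mul(Add(-73103, 103659), Rational(1, 305763))) = Add(Rational(130815, 219404), Mul(30556, Rational(1, 305763))) = Add(Rational(130815, 219404), Rational(30556, 305763)) = Rational(46702495469, 67085625252)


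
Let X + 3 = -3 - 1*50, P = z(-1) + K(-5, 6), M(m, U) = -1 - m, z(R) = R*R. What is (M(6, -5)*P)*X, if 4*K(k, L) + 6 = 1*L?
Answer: 392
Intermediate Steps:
z(R) = R²
K(k, L) = -3/2 + L/4 (K(k, L) = -3/2 + (1*L)/4 = -3/2 + L/4)
P = 1 (P = (-1)² + (-3/2 + (¼)*6) = 1 + (-3/2 + 3/2) = 1 + 0 = 1)
X = -56 (X = -3 + (-3 - 1*50) = -3 + (-3 - 50) = -3 - 53 = -56)
(M(6, -5)*P)*X = ((-1 - 1*6)*1)*(-56) = ((-1 - 6)*1)*(-56) = -7*1*(-56) = -7*(-56) = 392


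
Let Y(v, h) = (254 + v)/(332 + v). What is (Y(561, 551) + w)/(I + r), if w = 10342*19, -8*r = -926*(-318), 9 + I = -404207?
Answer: -50135294/112524251 ≈ -0.44555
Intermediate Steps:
I = -404216 (I = -9 - 404207 = -404216)
r = -73617/2 (r = -(-463)*(-318)/4 = -1/8*294468 = -73617/2 ≈ -36809.)
Y(v, h) = (254 + v)/(332 + v)
w = 196498
(Y(561, 551) + w)/(I + r) = ((254 + 561)/(332 + 561) + 196498)/(-404216 - 73617/2) = (815/893 + 196498)/(-882049/2) = ((1/893)*815 + 196498)*(-2/882049) = (815/893 + 196498)*(-2/882049) = (175473529/893)*(-2/882049) = -50135294/112524251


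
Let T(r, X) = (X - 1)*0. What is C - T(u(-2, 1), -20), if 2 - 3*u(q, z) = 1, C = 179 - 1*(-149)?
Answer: 328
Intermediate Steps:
C = 328 (C = 179 + 149 = 328)
u(q, z) = ⅓ (u(q, z) = ⅔ - ⅓*1 = ⅔ - ⅓ = ⅓)
T(r, X) = 0 (T(r, X) = (-1 + X)*0 = 0)
C - T(u(-2, 1), -20) = 328 - 1*0 = 328 + 0 = 328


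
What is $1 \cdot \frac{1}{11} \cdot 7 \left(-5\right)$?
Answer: $- \frac{35}{11} \approx -3.1818$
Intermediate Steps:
$1 \cdot \frac{1}{11} \cdot 7 \left(-5\right) = \frac{1}{11} \cdot 7 \left(-5\right) = \frac{7}{11} \left(-5\right) = - \frac{35}{11}$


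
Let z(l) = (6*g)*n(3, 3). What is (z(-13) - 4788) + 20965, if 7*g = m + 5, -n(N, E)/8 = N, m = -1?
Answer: 112663/7 ≈ 16095.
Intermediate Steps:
n(N, E) = -8*N
g = 4/7 (g = (-1 + 5)/7 = (⅐)*4 = 4/7 ≈ 0.57143)
z(l) = -576/7 (z(l) = (6*(4/7))*(-8*3) = (24/7)*(-24) = -576/7)
(z(-13) - 4788) + 20965 = (-576/7 - 4788) + 20965 = -34092/7 + 20965 = 112663/7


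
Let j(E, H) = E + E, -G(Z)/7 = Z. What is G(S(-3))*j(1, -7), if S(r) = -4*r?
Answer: -168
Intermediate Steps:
G(Z) = -7*Z
j(E, H) = 2*E
G(S(-3))*j(1, -7) = (-(-28)*(-3))*(2*1) = -7*12*2 = -84*2 = -168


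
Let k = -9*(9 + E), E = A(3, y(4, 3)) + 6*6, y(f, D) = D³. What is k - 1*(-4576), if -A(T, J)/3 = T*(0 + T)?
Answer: 4414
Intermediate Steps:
A(T, J) = -3*T² (A(T, J) = -3*T*(0 + T) = -3*T*T = -3*T²)
E = 9 (E = -3*3² + 6*6 = -3*9 + 36 = -27 + 36 = 9)
k = -162 (k = -9*(9 + 9) = -9*18 = -162)
k - 1*(-4576) = -162 - 1*(-4576) = -162 + 4576 = 4414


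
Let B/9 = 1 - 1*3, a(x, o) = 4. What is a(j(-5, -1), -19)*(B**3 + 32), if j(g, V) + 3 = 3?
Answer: -23200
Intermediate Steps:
j(g, V) = 0 (j(g, V) = -3 + 3 = 0)
B = -18 (B = 9*(1 - 1*3) = 9*(1 - 3) = 9*(-2) = -18)
a(j(-5, -1), -19)*(B**3 + 32) = 4*((-18)**3 + 32) = 4*(-5832 + 32) = 4*(-5800) = -23200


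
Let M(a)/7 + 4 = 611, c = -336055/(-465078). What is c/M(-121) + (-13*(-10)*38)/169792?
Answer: 175340617415/5991584991504 ≈ 0.029264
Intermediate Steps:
c = 336055/465078 (c = -336055*(-1/465078) = 336055/465078 ≈ 0.72258)
M(a) = 4249 (M(a) = -28 + 7*611 = -28 + 4277 = 4249)
c/M(-121) + (-13*(-10)*38)/169792 = (336055/465078)/4249 + (-13*(-10)*38)/169792 = (336055/465078)*(1/4249) + (130*38)*(1/169792) = 336055/1976116422 + 4940*(1/169792) = 336055/1976116422 + 1235/42448 = 175340617415/5991584991504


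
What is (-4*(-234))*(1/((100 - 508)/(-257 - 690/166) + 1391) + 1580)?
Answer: 11160069821784/7546295 ≈ 1.4789e+6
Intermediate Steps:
(-4*(-234))*(1/((100 - 508)/(-257 - 690/166) + 1391) + 1580) = 936*(1/(-408/(-257 - 690*1/166) + 1391) + 1580) = 936*(1/(-408/(-257 - 345/83) + 1391) + 1580) = 936*(1/(-408/(-21676/83) + 1391) + 1580) = 936*(1/(-408*(-83/21676) + 1391) + 1580) = 936*(1/(8466/5419 + 1391) + 1580) = 936*(1/(7546295/5419) + 1580) = 936*(5419/7546295 + 1580) = 936*(11923151519/7546295) = 11160069821784/7546295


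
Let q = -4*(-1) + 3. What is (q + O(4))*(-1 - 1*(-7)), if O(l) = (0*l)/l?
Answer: 42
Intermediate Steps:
q = 7 (q = 4 + 3 = 7)
O(l) = 0 (O(l) = 0/l = 0)
(q + O(4))*(-1 - 1*(-7)) = (7 + 0)*(-1 - 1*(-7)) = 7*(-1 + 7) = 7*6 = 42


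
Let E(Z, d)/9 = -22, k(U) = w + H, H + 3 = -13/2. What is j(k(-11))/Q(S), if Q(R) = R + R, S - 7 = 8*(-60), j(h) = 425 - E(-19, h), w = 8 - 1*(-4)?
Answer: -623/946 ≈ -0.65856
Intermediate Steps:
w = 12 (w = 8 + 4 = 12)
H = -19/2 (H = -3 - 13/2 = -19/2 ≈ -9.5000)
k(U) = 5/2 (k(U) = 12 - 19/2 = 5/2)
E(Z, d) = -198 (E(Z, d) = 9*(-22) = -198)
j(h) = 623 (j(h) = 425 - 1*(-198) = 425 + 198 = 623)
S = -473 (S = 7 + 8*(-60) = 7 - 480 = -473)
Q(R) = 2*R
j(k(-11))/Q(S) = 623/((2*(-473))) = 623/(-946) = 623*(-1/946) = -623/946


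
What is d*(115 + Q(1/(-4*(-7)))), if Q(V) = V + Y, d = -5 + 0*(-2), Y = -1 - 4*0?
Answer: -15965/28 ≈ -570.18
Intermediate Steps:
Y = -1 (Y = -1 + 0 = -1)
d = -5 (d = -5 + 0 = -5)
Q(V) = -1 + V (Q(V) = V - 1 = -1 + V)
d*(115 + Q(1/(-4*(-7)))) = -5*(115 + (-1 + 1/(-4*(-7)))) = -5*(115 + (-1 - ¼*(-⅐))) = -5*(115 + (-1 + 1/28)) = -5*(115 - 27/28) = -5*3193/28 = -15965/28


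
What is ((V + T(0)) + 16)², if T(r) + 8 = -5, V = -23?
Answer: 400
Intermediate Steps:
T(r) = -13 (T(r) = -8 - 5 = -13)
((V + T(0)) + 16)² = ((-23 - 13) + 16)² = (-36 + 16)² = (-20)² = 400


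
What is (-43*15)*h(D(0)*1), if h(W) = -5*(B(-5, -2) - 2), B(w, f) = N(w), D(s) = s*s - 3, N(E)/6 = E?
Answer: -103200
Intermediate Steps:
N(E) = 6*E
D(s) = -3 + s² (D(s) = s² - 3 = -3 + s²)
B(w, f) = 6*w
h(W) = 160 (h(W) = -5*(6*(-5) - 2) = -5*(-30 - 2) = -5*(-32) = 160)
(-43*15)*h(D(0)*1) = -43*15*160 = -645*160 = -103200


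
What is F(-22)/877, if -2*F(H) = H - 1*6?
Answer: 14/877 ≈ 0.015964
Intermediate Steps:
F(H) = 3 - H/2 (F(H) = -(H - 1*6)/2 = -(H - 6)/2 = -(-6 + H)/2 = 3 - H/2)
F(-22)/877 = (3 - 1/2*(-22))/877 = (3 + 11)*(1/877) = 14*(1/877) = 14/877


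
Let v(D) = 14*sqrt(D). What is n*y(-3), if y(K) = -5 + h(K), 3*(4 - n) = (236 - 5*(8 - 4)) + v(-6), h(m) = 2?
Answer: 204 + 14*I*sqrt(6) ≈ 204.0 + 34.293*I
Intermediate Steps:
n = -68 - 14*I*sqrt(6)/3 (n = 4 - ((236 - 5*(8 - 4)) + 14*sqrt(-6))/3 = 4 - ((236 - 5*4) + 14*(I*sqrt(6)))/3 = 4 - ((236 - 20) + 14*I*sqrt(6))/3 = 4 - (216 + 14*I*sqrt(6))/3 = 4 + (-72 - 14*I*sqrt(6)/3) = -68 - 14*I*sqrt(6)/3 ≈ -68.0 - 11.431*I)
y(K) = -3 (y(K) = -5 + 2 = -3)
n*y(-3) = (-68 - 14*I*sqrt(6)/3)*(-3) = 204 + 14*I*sqrt(6)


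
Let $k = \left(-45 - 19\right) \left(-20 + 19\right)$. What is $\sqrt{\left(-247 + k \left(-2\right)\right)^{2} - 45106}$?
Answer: $\sqrt{95519} \approx 309.06$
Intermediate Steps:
$k = 64$ ($k = \left(-64\right) \left(-1\right) = 64$)
$\sqrt{\left(-247 + k \left(-2\right)\right)^{2} - 45106} = \sqrt{\left(-247 + 64 \left(-2\right)\right)^{2} - 45106} = \sqrt{\left(-247 - 128\right)^{2} - 45106} = \sqrt{\left(-375\right)^{2} - 45106} = \sqrt{140625 - 45106} = \sqrt{95519}$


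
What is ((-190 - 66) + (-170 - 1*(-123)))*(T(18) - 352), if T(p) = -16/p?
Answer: 320776/3 ≈ 1.0693e+5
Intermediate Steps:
((-190 - 66) + (-170 - 1*(-123)))*(T(18) - 352) = ((-190 - 66) + (-170 - 1*(-123)))*(-16/18 - 352) = (-256 + (-170 + 123))*(-16*1/18 - 352) = (-256 - 47)*(-8/9 - 352) = -303*(-3176/9) = 320776/3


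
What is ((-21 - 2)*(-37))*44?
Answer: 37444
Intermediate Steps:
((-21 - 2)*(-37))*44 = -23*(-37)*44 = 851*44 = 37444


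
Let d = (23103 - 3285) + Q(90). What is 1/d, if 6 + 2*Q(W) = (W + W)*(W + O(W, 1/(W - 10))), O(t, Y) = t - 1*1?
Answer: 1/35925 ≈ 2.7836e-5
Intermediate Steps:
O(t, Y) = -1 + t (O(t, Y) = t - 1 = -1 + t)
Q(W) = -3 + W*(-1 + 2*W) (Q(W) = -3 + ((W + W)*(W + (-1 + W)))/2 = -3 + ((2*W)*(-1 + 2*W))/2 = -3 + (2*W*(-1 + 2*W))/2 = -3 + W*(-1 + 2*W))
d = 35925 (d = (23103 - 3285) + (-3 - 1*90 + 2*90²) = 19818 + (-3 - 90 + 2*8100) = 19818 + (-3 - 90 + 16200) = 19818 + 16107 = 35925)
1/d = 1/35925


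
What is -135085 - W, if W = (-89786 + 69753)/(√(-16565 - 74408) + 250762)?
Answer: -8494365586867299/62881671617 - 20033*I*√90973/62881671617 ≈ -1.3509e+5 - 9.609e-5*I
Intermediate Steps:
W = -20033/(250762 + I*√90973) (W = -20033/(√(-90973) + 250762) = -20033/(I*√90973 + 250762) = -20033/(250762 + I*√90973) ≈ -0.079888 + 9.609e-5*I)
-135085 - W = -135085 - (-5023515146/62881671617 + 20033*I*√90973/62881671617) = -135085 + (5023515146/62881671617 - 20033*I*√90973/62881671617) = -8494365586867299/62881671617 - 20033*I*√90973/62881671617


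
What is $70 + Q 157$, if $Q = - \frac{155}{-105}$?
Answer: $\frac{6337}{21} \approx 301.76$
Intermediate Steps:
$Q = \frac{31}{21}$ ($Q = \left(-155\right) \left(- \frac{1}{105}\right) = \frac{31}{21} \approx 1.4762$)
$70 + Q 157 = 70 + \frac{31}{21} \cdot 157 = 70 + \frac{4867}{21} = \frac{6337}{21}$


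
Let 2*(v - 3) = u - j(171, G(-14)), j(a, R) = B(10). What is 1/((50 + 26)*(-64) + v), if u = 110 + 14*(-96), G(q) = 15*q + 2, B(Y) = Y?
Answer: -1/5483 ≈ -0.00018238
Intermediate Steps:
G(q) = 2 + 15*q
j(a, R) = 10
u = -1234 (u = 110 - 1344 = -1234)
v = -619 (v = 3 + (-1234 - 1*10)/2 = 3 + (-1234 - 10)/2 = 3 + (1/2)*(-1244) = 3 - 622 = -619)
1/((50 + 26)*(-64) + v) = 1/((50 + 26)*(-64) - 619) = 1/(76*(-64) - 619) = 1/(-4864 - 619) = 1/(-5483) = -1/5483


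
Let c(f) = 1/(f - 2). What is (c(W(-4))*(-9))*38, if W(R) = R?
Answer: 57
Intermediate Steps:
c(f) = 1/(-2 + f)
(c(W(-4))*(-9))*38 = (-9/(-2 - 4))*38 = (-9/(-6))*38 = -⅙*(-9)*38 = (3/2)*38 = 57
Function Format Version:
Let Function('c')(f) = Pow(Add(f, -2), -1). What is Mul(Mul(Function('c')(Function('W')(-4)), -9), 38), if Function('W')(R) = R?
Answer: 57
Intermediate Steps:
Function('c')(f) = Pow(Add(-2, f), -1)
Mul(Mul(Function('c')(Function('W')(-4)), -9), 38) = Mul(Mul(Pow(Add(-2, -4), -1), -9), 38) = Mul(Mul(Pow(-6, -1), -9), 38) = Mul(Mul(Rational(-1, 6), -9), 38) = Mul(Rational(3, 2), 38) = 57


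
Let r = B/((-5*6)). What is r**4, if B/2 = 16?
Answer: 65536/50625 ≈ 1.2945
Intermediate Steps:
B = 32 (B = 2*16 = 32)
r = -16/15 (r = 32/((-5*6)) = 32/(-30) = 32*(-1/30) = -16/15 ≈ -1.0667)
r**4 = (-16/15)**4 = 65536/50625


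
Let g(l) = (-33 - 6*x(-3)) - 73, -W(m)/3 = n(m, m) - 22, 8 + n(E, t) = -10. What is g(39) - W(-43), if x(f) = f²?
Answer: -280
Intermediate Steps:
n(E, t) = -18 (n(E, t) = -8 - 10 = -18)
W(m) = 120 (W(m) = -3*(-18 - 22) = -3*(-40) = 120)
g(l) = -160 (g(l) = (-33 - 6*(-3)²) - 73 = (-33 - 6*9) - 73 = (-33 - 54) - 73 = -87 - 73 = -160)
g(39) - W(-43) = -160 - 1*120 = -160 - 120 = -280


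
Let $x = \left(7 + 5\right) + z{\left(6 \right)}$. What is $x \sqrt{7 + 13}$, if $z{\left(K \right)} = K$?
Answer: $36 \sqrt{5} \approx 80.498$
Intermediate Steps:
$x = 18$ ($x = \left(7 + 5\right) + 6 = 12 + 6 = 18$)
$x \sqrt{7 + 13} = 18 \sqrt{7 + 13} = 18 \sqrt{20} = 18 \cdot 2 \sqrt{5} = 36 \sqrt{5}$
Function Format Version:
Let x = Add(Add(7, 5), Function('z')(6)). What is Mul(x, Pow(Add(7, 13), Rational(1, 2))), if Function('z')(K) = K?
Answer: Mul(36, Pow(5, Rational(1, 2))) ≈ 80.498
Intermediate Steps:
x = 18 (x = Add(Add(7, 5), 6) = Add(12, 6) = 18)
Mul(x, Pow(Add(7, 13), Rational(1, 2))) = Mul(18, Pow(Add(7, 13), Rational(1, 2))) = Mul(18, Pow(20, Rational(1, 2))) = Mul(18, Mul(2, Pow(5, Rational(1, 2)))) = Mul(36, Pow(5, Rational(1, 2)))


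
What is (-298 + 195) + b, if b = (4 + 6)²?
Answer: -3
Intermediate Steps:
b = 100 (b = 10² = 100)
(-298 + 195) + b = (-298 + 195) + 100 = -103 + 100 = -3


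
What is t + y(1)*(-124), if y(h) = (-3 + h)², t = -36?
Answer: -532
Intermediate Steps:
t + y(1)*(-124) = -36 + (-3 + 1)²*(-124) = -36 + (-2)²*(-124) = -36 + 4*(-124) = -36 - 496 = -532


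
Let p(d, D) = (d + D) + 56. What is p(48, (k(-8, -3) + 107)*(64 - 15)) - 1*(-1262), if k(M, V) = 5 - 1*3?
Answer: 6707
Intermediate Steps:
k(M, V) = 2 (k(M, V) = 5 - 3 = 2)
p(d, D) = 56 + D + d (p(d, D) = (D + d) + 56 = 56 + D + d)
p(48, (k(-8, -3) + 107)*(64 - 15)) - 1*(-1262) = (56 + (2 + 107)*(64 - 15) + 48) - 1*(-1262) = (56 + 109*49 + 48) + 1262 = (56 + 5341 + 48) + 1262 = 5445 + 1262 = 6707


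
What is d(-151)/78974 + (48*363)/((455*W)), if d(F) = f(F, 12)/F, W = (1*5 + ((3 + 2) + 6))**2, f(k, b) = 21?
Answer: 927589479/6201038480 ≈ 0.14959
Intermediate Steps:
W = 256 (W = (5 + (5 + 6))**2 = (5 + 11)**2 = 16**2 = 256)
d(F) = 21/F
d(-151)/78974 + (48*363)/((455*W)) = (21/(-151))/78974 + (48*363)/((455*256)) = (21*(-1/151))*(1/78974) + 17424/116480 = -21/151*1/78974 + 17424*(1/116480) = -3/1703582 + 1089/7280 = 927589479/6201038480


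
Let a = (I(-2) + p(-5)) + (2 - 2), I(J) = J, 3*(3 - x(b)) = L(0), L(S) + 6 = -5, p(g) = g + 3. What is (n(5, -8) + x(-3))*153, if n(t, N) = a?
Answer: 408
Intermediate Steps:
p(g) = 3 + g
L(S) = -11 (L(S) = -6 - 5 = -11)
x(b) = 20/3 (x(b) = 3 - ⅓*(-11) = 3 + 11/3 = 20/3)
a = -4 (a = (-2 + (3 - 5)) + (2 - 2) = (-2 - 2) + 0 = -4 + 0 = -4)
n(t, N) = -4
(n(5, -8) + x(-3))*153 = (-4 + 20/3)*153 = (8/3)*153 = 408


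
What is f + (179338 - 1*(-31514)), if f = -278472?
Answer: -67620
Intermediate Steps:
f + (179338 - 1*(-31514)) = -278472 + (179338 - 1*(-31514)) = -278472 + (179338 + 31514) = -278472 + 210852 = -67620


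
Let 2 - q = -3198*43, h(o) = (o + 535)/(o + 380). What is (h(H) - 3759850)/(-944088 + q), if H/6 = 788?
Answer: 19205308537/4119969776 ≈ 4.6615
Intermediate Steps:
H = 4728 (H = 6*788 = 4728)
h(o) = (535 + o)/(380 + o)
q = 137516 (q = 2 - (-3198)*43 = 2 - 1*(-137514) = 2 + 137514 = 137516)
(h(H) - 3759850)/(-944088 + q) = ((535 + 4728)/(380 + 4728) - 3759850)/(-944088 + 137516) = (5263/5108 - 3759850)/(-806572) = ((1/5108)*5263 - 3759850)*(-1/806572) = (5263/5108 - 3759850)*(-1/806572) = -19205308537/5108*(-1/806572) = 19205308537/4119969776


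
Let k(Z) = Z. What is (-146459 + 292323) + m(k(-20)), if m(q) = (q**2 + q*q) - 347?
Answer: 146317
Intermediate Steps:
m(q) = -347 + 2*q**2 (m(q) = (q**2 + q**2) - 347 = 2*q**2 - 347 = -347 + 2*q**2)
(-146459 + 292323) + m(k(-20)) = (-146459 + 292323) + (-347 + 2*(-20)**2) = 145864 + (-347 + 2*400) = 145864 + (-347 + 800) = 145864 + 453 = 146317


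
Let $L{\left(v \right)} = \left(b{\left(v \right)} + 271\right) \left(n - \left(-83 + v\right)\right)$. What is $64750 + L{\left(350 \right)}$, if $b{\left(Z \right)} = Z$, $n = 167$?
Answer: $2650$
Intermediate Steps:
$L{\left(v \right)} = \left(250 - v\right) \left(271 + v\right)$ ($L{\left(v \right)} = \left(v + 271\right) \left(167 - \left(-83 + v\right)\right) = \left(271 + v\right) \left(250 - v\right) = \left(250 - v\right) \left(271 + v\right)$)
$64750 + L{\left(350 \right)} = 64750 - 62100 = 2650$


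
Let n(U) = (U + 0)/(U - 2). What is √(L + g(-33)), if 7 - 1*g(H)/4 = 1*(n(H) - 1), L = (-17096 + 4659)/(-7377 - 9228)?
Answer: √4833377045/12915 ≈ 5.3831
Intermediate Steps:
L = 12437/16605 (L = -12437/(-16605) = -12437*(-1/16605) = 12437/16605 ≈ 0.74899)
n(U) = U/(-2 + U)
g(H) = 32 - 4*H/(-2 + H) (g(H) = 28 - 4*(H/(-2 + H) - 1) = 28 - 4*(-1 + H/(-2 + H)) = 28 + (4 - 4*H/(-2 + H)) = 32 - 4*H/(-2 + H))
√(L + g(-33)) = √(12437/16605 + 4*(-16 + 7*(-33))/(-2 - 33)) = √(12437/16605 + 4*(-16 - 231)/(-35)) = √(12437/16605 + 4*(-1/35)*(-247)) = √(12437/16605 + 988/35) = √(3368207/116235) = √4833377045/12915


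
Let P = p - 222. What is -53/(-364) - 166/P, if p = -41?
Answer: 74363/95732 ≈ 0.77678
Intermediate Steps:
P = -263 (P = -41 - 222 = -263)
-53/(-364) - 166/P = -53/(-364) - 166/(-263) = -53*(-1/364) - 166*(-1/263) = 53/364 + 166/263 = 74363/95732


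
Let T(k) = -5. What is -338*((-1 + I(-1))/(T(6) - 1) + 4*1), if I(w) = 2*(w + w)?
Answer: -4901/3 ≈ -1633.7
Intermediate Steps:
I(w) = 4*w (I(w) = 2*(2*w) = 4*w)
-338*((-1 + I(-1))/(T(6) - 1) + 4*1) = -338*((-1 + 4*(-1))/(-5 - 1) + 4*1) = -338*((-1 - 4)/(-6) + 4) = -338*(-5*(-⅙) + 4) = -338*(⅚ + 4) = -338*29/6 = -4901/3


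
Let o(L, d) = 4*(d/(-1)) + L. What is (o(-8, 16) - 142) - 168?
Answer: -382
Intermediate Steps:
o(L, d) = L - 4*d (o(L, d) = 4*(d*(-1)) + L = 4*(-d) + L = -4*d + L = L - 4*d)
(o(-8, 16) - 142) - 168 = ((-8 - 4*16) - 142) - 168 = ((-8 - 64) - 142) - 168 = (-72 - 142) - 168 = -214 - 168 = -382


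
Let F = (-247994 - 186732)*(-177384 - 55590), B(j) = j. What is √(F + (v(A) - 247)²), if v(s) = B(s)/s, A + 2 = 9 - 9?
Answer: 6*√2813330990 ≈ 3.1825e+5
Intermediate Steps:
A = -2 (A = -2 + (9 - 9) = -2 + 0 = -2)
F = 101279855124 (F = -434726*(-232974) = 101279855124)
v(s) = 1 (v(s) = s/s = 1)
√(F + (v(A) - 247)²) = √(101279855124 + (1 - 247)²) = √(101279855124 + (-246)²) = √(101279855124 + 60516) = √101279915640 = 6*√2813330990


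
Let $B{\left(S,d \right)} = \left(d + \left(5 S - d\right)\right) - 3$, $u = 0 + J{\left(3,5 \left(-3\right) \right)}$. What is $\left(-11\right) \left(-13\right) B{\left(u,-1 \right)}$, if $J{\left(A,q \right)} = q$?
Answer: $-11154$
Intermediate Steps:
$u = -15$ ($u = 0 + 5 \left(-3\right) = 0 - 15 = -15$)
$B{\left(S,d \right)} = -3 + 5 S$ ($B{\left(S,d \right)} = \left(d + \left(- d + 5 S\right)\right) - 3 = 5 S - 3 = -3 + 5 S$)
$\left(-11\right) \left(-13\right) B{\left(u,-1 \right)} = \left(-11\right) \left(-13\right) \left(-3 + 5 \left(-15\right)\right) = 143 \left(-3 - 75\right) = 143 \left(-78\right) = -11154$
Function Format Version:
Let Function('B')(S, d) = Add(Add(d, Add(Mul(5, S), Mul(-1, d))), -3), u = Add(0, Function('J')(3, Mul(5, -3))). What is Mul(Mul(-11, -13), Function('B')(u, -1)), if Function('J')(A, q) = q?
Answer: -11154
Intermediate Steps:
u = -15 (u = Add(0, Mul(5, -3)) = Add(0, -15) = -15)
Function('B')(S, d) = Add(-3, Mul(5, S)) (Function('B')(S, d) = Add(Add(d, Add(Mul(-1, d), Mul(5, S))), -3) = Add(Mul(5, S), -3) = Add(-3, Mul(5, S)))
Mul(Mul(-11, -13), Function('B')(u, -1)) = Mul(Mul(-11, -13), Add(-3, Mul(5, -15))) = Mul(143, Add(-3, -75)) = Mul(143, -78) = -11154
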